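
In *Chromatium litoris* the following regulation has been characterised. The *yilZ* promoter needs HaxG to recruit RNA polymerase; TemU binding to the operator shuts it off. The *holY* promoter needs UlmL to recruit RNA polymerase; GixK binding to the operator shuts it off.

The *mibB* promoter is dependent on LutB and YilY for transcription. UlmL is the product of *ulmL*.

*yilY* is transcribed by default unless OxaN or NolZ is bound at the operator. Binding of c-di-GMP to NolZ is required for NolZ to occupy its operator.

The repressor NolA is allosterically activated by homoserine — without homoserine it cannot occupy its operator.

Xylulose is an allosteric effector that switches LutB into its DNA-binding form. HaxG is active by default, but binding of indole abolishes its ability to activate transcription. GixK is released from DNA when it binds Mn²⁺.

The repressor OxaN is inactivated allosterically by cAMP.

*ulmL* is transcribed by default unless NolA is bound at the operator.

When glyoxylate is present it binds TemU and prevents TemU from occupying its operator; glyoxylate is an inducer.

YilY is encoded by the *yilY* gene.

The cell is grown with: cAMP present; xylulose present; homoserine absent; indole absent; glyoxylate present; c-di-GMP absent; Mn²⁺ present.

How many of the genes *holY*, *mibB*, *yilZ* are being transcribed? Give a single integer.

3

Mn²⁺ is present, so GixK is inactive.
Homoserine is absent, so NolA is inactive.
With no repressor bound, *ulmL* is transcribed.
So UlmL is produced and active.
No repressor is bound and UlmL is active, so *holY* is transcribed.
→ *holY* is ON.
Xylulose is present, so LutB is active.
cAMP is present, so OxaN is inactive.
c-di-GMP is absent, so NolZ is inactive.
With no repressor bound, *yilY* is transcribed.
So YilY is produced and active.
No repressor is bound and LutB and YilY are active, so *mibB* is transcribed.
→ *mibB* is ON.
Indole is absent, so HaxG is active.
Glyoxylate is present, so TemU is inactive.
No repressor is bound and HaxG is active, so *yilZ* is transcribed.
→ *yilZ* is ON.
3 of the 3 genes are transcribed.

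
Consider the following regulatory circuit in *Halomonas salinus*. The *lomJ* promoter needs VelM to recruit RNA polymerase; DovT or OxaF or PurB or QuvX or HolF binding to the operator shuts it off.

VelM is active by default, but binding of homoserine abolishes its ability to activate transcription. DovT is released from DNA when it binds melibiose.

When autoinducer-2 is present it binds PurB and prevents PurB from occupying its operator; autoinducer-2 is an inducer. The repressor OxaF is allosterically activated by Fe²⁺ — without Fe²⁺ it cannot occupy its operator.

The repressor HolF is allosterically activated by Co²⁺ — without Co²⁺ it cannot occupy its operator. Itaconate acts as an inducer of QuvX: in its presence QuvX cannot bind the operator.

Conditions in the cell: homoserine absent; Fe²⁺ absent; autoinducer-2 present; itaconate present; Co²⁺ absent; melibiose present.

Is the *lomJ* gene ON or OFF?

ON

Homoserine is absent, so VelM is active.
Melibiose is present, so DovT is inactive.
Fe²⁺ is absent, so OxaF is inactive.
Autoinducer-2 is present, so PurB is inactive.
Itaconate is present, so QuvX is inactive.
Co²⁺ is absent, so HolF is inactive.
No repressor is bound and VelM is active, so *lomJ* is transcribed.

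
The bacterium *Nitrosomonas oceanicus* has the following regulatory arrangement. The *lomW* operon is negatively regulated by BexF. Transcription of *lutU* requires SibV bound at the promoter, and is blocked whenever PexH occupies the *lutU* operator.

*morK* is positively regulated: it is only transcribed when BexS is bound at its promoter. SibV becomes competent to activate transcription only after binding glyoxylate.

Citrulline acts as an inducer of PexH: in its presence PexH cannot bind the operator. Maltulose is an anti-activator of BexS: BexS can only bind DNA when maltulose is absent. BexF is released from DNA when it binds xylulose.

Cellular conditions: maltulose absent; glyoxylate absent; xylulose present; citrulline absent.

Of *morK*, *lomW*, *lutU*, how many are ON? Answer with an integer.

2

Maltulose is absent, so BexS is active.
No repressor is bound and BexS is active, so *morK* is transcribed.
→ *morK* is ON.
Xylulose is present, so BexF is inactive.
With no repressor bound, *lomW* is transcribed.
→ *lomW* is ON.
Citrulline is absent, so PexH is active.
Glyoxylate is absent, so SibV is inactive.
With repressor PexH bound, *lutU* is not transcribed.
→ *lutU* is OFF.
2 of the 3 genes are transcribed.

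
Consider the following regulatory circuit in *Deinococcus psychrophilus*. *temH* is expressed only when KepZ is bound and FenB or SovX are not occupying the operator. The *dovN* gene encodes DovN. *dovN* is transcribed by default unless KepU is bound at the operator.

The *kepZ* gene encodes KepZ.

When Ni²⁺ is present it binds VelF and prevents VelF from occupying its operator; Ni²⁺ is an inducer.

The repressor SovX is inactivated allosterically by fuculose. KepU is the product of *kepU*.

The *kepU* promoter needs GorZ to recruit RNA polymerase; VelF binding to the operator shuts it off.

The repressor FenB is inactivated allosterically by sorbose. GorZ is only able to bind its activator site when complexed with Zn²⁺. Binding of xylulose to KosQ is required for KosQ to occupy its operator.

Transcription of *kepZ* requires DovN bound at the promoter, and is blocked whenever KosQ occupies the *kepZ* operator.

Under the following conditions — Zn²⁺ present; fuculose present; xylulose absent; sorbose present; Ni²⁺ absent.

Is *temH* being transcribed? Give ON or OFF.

Sorbose is present, so FenB is inactive.
Fuculose is present, so SovX is inactive.
Zn²⁺ is present, so GorZ is active.
Ni²⁺ is absent, so VelF is active.
With repressor VelF bound, *kepU* is not transcribed.
So KepU is not produced.
With no repressor bound, *dovN* is transcribed.
So DovN is produced and active.
Xylulose is absent, so KosQ is inactive.
No repressor is bound and DovN is active, so *kepZ* is transcribed.
So KepZ is produced and active.
No repressor is bound and KepZ is active, so *temH* is transcribed.

ON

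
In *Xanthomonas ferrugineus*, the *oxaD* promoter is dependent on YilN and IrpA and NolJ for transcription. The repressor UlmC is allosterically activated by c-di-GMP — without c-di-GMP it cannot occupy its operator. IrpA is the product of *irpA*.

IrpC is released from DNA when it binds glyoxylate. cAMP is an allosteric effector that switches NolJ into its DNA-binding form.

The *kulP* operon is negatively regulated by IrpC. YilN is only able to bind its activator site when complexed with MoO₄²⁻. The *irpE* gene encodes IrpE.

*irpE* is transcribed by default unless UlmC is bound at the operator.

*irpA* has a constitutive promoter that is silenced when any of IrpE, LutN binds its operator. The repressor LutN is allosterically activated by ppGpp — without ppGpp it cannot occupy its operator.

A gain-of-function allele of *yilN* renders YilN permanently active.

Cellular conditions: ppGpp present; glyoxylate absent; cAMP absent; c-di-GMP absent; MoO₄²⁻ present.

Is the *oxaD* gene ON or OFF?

OFF

YilN is constitutively active in this strain.
c-di-GMP is absent, so UlmC is inactive.
With no repressor bound, *irpE* is transcribed.
So IrpE is produced and active.
ppGpp is present, so LutN is active.
With repressor IrpE bound, *irpA* is not transcribed.
So IrpA is not produced.
cAMP is absent, so NolJ is inactive.
Required activator IrpA is absent, so *oxaD* is not transcribed.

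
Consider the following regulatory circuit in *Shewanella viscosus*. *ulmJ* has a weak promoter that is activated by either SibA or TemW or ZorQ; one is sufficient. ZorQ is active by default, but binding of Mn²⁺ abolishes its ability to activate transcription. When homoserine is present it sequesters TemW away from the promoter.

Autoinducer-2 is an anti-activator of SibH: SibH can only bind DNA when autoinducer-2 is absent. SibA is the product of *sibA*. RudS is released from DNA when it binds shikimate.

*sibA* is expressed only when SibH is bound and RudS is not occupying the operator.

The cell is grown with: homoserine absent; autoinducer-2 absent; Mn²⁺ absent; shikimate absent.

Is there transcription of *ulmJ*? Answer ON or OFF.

ON

Autoinducer-2 is absent, so SibH is active.
Shikimate is absent, so RudS is active.
With repressor RudS bound, *sibA* is not transcribed.
So SibA is not produced.
Homoserine is absent, so TemW is active.
Mn²⁺ is absent, so ZorQ is active.
Activator TemW is present, so *ulmJ* is transcribed.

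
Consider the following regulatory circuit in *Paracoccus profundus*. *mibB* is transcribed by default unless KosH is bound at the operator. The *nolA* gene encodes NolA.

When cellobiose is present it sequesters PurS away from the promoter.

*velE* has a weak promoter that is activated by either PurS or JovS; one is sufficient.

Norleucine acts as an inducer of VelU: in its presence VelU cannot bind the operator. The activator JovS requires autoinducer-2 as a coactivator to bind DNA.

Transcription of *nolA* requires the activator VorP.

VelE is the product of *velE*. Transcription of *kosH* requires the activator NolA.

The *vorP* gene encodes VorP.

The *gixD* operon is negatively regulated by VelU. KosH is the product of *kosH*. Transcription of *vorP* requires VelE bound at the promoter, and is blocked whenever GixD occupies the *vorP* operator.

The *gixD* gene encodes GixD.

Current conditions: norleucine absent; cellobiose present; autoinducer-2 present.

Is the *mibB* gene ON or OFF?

OFF

Cellobiose is present, so PurS is inactive.
Autoinducer-2 is present, so JovS is active.
Activator JovS is present, so *velE* is transcribed.
So VelE is produced and active.
Norleucine is absent, so VelU is active.
With repressor VelU bound, *gixD* is not transcribed.
So GixD is not produced.
No repressor is bound and VelE is active, so *vorP* is transcribed.
So VorP is produced and active.
No repressor is bound and VorP is active, so *nolA* is transcribed.
So NolA is produced and active.
No repressor is bound and NolA is active, so *kosH* is transcribed.
So KosH is produced and active.
With repressor KosH bound, *mibB* is not transcribed.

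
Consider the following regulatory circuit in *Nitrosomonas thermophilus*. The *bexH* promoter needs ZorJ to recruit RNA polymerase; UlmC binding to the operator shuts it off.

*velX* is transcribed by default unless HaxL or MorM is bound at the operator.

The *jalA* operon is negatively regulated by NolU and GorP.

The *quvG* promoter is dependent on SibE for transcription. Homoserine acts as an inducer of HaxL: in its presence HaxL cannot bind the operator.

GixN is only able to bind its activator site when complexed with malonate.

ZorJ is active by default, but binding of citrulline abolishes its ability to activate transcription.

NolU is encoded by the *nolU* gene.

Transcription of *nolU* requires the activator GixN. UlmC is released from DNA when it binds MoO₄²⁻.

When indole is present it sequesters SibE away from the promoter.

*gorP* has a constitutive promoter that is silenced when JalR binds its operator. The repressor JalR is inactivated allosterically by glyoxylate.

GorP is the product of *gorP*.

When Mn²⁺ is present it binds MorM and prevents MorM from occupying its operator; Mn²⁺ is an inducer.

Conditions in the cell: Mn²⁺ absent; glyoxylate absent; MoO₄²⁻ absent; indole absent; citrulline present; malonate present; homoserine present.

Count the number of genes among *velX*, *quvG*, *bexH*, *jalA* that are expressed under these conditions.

Homoserine is present, so HaxL is inactive.
Mn²⁺ is absent, so MorM is active.
With repressor MorM bound, *velX* is not transcribed.
→ *velX* is OFF.
Indole is absent, so SibE is active.
No repressor is bound and SibE is active, so *quvG* is transcribed.
→ *quvG* is ON.
MoO₄²⁻ is absent, so UlmC is active.
Citrulline is present, so ZorJ is inactive.
With repressor UlmC bound, *bexH* is not transcribed.
→ *bexH* is OFF.
Malonate is present, so GixN is active.
No repressor is bound and GixN is active, so *nolU* is transcribed.
So NolU is produced and active.
Glyoxylate is absent, so JalR is active.
With repressor JalR bound, *gorP* is not transcribed.
So GorP is not produced.
With repressor NolU bound, *jalA* is not transcribed.
→ *jalA* is OFF.
1 of the 4 genes is transcribed.

1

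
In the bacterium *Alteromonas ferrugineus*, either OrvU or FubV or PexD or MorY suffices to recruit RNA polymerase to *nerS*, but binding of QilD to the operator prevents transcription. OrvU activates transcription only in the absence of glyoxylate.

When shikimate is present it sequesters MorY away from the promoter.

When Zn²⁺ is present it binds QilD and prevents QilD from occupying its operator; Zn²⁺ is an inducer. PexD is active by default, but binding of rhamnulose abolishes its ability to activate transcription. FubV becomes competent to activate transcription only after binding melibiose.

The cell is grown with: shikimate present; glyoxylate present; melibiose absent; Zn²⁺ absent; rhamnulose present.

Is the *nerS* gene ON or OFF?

OFF

Glyoxylate is present, so OrvU is inactive.
Melibiose is absent, so FubV is inactive.
Rhamnulose is present, so PexD is inactive.
Shikimate is present, so MorY is inactive.
Zn²⁺ is absent, so QilD is active.
With repressor QilD bound, *nerS* is not transcribed.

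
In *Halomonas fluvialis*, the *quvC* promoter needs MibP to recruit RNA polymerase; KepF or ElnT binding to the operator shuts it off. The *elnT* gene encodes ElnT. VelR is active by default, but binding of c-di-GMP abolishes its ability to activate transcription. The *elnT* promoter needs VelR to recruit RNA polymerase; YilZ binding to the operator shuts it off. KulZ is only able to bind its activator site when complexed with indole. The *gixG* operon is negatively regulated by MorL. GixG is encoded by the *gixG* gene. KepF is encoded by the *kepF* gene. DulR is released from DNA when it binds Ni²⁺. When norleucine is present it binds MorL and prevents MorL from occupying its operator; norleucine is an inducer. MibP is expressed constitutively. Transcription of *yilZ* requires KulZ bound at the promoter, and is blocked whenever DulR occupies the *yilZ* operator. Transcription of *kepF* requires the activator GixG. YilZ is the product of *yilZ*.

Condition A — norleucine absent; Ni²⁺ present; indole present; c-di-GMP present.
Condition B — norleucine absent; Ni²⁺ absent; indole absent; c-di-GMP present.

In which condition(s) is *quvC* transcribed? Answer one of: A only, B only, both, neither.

both

Condition A:
MibP is produced constitutively and is active.
Norleucine is absent, so MorL is active.
With repressor MorL bound, *gixG* is not transcribed.
So GixG is not produced.
Required activator GixG is absent, so *kepF* is not transcribed.
So KepF is not produced.
Ni²⁺ is present, so DulR is inactive.
Indole is present, so KulZ is active.
No repressor is bound and KulZ is active, so *yilZ* is transcribed.
So YilZ is produced and active.
c-di-GMP is present, so VelR is inactive.
With repressor YilZ bound, *elnT* is not transcribed.
So ElnT is not produced.
No repressor is bound and MibP is active, so *quvC* is transcribed.
→ *quvC* is ON in A.
Condition B:
MibP is produced constitutively and is active.
Norleucine is absent, so MorL is active.
With repressor MorL bound, *gixG* is not transcribed.
So GixG is not produced.
Required activator GixG is absent, so *kepF* is not transcribed.
So KepF is not produced.
Ni²⁺ is absent, so DulR is active.
Indole is absent, so KulZ is inactive.
With repressor DulR bound, *yilZ* is not transcribed.
So YilZ is not produced.
c-di-GMP is present, so VelR is inactive.
Required activator VelR is absent, so *elnT* is not transcribed.
So ElnT is not produced.
No repressor is bound and MibP is active, so *quvC* is transcribed.
→ *quvC* is ON in B.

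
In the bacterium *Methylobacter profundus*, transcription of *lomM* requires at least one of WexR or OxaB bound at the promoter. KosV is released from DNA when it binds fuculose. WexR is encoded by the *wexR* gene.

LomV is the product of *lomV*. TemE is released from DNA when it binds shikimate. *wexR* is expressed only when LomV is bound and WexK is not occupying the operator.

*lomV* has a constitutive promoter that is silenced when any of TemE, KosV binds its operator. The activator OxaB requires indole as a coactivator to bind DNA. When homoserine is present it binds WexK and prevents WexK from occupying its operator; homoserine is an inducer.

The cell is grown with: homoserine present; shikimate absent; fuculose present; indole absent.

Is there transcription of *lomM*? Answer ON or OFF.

Shikimate is absent, so TemE is active.
Fuculose is present, so KosV is inactive.
With repressor TemE bound, *lomV* is not transcribed.
So LomV is not produced.
Homoserine is present, so WexK is inactive.
Required activator LomV is absent, so *wexR* is not transcribed.
So WexR is not produced.
Indole is absent, so OxaB is inactive.
No activator is available at the *lomM* promoter, so *lomM* is not transcribed.

OFF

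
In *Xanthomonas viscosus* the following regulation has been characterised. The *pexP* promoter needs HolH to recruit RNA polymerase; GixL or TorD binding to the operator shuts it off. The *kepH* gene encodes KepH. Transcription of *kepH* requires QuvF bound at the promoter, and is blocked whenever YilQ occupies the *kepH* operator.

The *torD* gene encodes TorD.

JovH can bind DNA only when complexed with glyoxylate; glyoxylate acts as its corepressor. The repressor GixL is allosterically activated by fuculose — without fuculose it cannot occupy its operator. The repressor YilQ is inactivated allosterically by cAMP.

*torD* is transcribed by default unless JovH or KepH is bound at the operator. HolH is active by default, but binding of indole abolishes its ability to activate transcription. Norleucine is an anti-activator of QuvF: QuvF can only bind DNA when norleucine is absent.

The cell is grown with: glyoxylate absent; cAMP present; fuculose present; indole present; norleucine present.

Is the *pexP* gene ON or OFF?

Fuculose is present, so GixL is active.
Indole is present, so HolH is inactive.
Glyoxylate is absent, so JovH is inactive.
cAMP is present, so YilQ is inactive.
Norleucine is present, so QuvF is inactive.
Required activator QuvF is absent, so *kepH* is not transcribed.
So KepH is not produced.
With no repressor bound, *torD* is transcribed.
So TorD is produced and active.
With repressor GixL bound, *pexP* is not transcribed.

OFF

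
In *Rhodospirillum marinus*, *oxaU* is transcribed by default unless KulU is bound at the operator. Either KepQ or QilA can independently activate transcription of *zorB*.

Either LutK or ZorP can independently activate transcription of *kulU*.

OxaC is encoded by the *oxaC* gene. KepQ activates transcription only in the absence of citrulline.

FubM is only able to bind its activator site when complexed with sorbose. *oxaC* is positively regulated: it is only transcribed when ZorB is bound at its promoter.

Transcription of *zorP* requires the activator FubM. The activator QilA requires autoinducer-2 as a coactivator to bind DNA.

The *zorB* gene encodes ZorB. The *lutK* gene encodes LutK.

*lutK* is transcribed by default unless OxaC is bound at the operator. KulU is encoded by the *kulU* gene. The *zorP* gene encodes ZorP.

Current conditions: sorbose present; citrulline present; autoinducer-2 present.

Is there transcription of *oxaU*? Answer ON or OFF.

Citrulline is present, so KepQ is inactive.
Autoinducer-2 is present, so QilA is active.
Activator QilA is present, so *zorB* is transcribed.
So ZorB is produced and active.
No repressor is bound and ZorB is active, so *oxaC* is transcribed.
So OxaC is produced and active.
With repressor OxaC bound, *lutK* is not transcribed.
So LutK is not produced.
Sorbose is present, so FubM is active.
No repressor is bound and FubM is active, so *zorP* is transcribed.
So ZorP is produced and active.
Activator ZorP is present, so *kulU* is transcribed.
So KulU is produced and active.
With repressor KulU bound, *oxaU* is not transcribed.

OFF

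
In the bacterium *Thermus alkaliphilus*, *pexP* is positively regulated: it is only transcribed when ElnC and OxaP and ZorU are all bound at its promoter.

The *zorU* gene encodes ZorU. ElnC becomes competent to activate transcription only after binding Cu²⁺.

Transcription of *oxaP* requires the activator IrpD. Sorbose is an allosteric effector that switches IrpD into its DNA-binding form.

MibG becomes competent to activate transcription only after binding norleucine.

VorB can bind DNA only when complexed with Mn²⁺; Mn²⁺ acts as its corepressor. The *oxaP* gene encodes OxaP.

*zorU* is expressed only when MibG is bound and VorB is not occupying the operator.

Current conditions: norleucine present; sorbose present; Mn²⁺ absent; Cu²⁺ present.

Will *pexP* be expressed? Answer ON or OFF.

Cu²⁺ is present, so ElnC is active.
Sorbose is present, so IrpD is active.
No repressor is bound and IrpD is active, so *oxaP* is transcribed.
So OxaP is produced and active.
Mn²⁺ is absent, so VorB is inactive.
Norleucine is present, so MibG is active.
No repressor is bound and MibG is active, so *zorU* is transcribed.
So ZorU is produced and active.
No repressor is bound and ElnC and OxaP and ZorU are active, so *pexP* is transcribed.

ON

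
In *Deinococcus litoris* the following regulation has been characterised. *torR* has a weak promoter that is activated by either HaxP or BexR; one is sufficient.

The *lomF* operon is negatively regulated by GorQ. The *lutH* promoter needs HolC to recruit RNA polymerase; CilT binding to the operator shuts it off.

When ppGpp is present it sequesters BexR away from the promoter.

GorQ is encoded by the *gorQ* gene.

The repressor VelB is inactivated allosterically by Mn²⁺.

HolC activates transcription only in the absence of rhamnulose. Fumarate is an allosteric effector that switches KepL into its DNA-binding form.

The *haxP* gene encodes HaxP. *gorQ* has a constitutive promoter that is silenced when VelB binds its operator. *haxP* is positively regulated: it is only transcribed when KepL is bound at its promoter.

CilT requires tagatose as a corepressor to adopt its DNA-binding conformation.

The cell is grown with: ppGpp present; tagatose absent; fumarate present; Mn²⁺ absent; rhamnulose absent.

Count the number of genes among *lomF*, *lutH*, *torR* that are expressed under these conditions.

3

Mn²⁺ is absent, so VelB is active.
With repressor VelB bound, *gorQ* is not transcribed.
So GorQ is not produced.
With no repressor bound, *lomF* is transcribed.
→ *lomF* is ON.
Tagatose is absent, so CilT is inactive.
Rhamnulose is absent, so HolC is active.
No repressor is bound and HolC is active, so *lutH* is transcribed.
→ *lutH* is ON.
Fumarate is present, so KepL is active.
No repressor is bound and KepL is active, so *haxP* is transcribed.
So HaxP is produced and active.
ppGpp is present, so BexR is inactive.
Activator HaxP is present, so *torR* is transcribed.
→ *torR* is ON.
3 of the 3 genes are transcribed.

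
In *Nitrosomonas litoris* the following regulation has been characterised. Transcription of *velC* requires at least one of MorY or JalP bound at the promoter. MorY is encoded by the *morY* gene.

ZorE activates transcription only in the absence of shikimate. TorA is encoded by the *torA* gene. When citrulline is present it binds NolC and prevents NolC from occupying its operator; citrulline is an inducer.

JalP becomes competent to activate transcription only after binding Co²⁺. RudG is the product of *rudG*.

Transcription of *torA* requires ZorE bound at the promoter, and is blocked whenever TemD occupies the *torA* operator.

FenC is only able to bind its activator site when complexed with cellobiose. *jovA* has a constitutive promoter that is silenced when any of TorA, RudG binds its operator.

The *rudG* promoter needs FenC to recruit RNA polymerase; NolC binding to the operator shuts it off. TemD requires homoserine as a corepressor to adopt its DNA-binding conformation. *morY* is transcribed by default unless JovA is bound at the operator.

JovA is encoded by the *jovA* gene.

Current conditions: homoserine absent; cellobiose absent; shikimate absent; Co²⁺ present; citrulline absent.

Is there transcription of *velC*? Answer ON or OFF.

ON

Homoserine is absent, so TemD is inactive.
Shikimate is absent, so ZorE is active.
No repressor is bound and ZorE is active, so *torA* is transcribed.
So TorA is produced and active.
Citrulline is absent, so NolC is active.
Cellobiose is absent, so FenC is inactive.
With repressor NolC bound, *rudG* is not transcribed.
So RudG is not produced.
With repressor TorA bound, *jovA* is not transcribed.
So JovA is not produced.
With no repressor bound, *morY* is transcribed.
So MorY is produced and active.
Co²⁺ is present, so JalP is active.
Activator MorY is present, so *velC* is transcribed.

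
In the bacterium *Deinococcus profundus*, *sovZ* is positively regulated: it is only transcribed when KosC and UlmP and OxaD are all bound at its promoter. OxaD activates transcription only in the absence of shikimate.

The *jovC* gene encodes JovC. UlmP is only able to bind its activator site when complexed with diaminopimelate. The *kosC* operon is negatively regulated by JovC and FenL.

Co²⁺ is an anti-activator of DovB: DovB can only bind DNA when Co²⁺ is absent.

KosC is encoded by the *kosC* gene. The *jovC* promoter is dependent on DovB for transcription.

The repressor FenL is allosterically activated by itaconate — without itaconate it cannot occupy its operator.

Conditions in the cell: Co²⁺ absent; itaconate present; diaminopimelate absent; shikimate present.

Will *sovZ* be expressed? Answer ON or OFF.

OFF

Co²⁺ is absent, so DovB is active.
No repressor is bound and DovB is active, so *jovC* is transcribed.
So JovC is produced and active.
Itaconate is present, so FenL is active.
With repressor JovC bound, *kosC* is not transcribed.
So KosC is not produced.
Diaminopimelate is absent, so UlmP is inactive.
Shikimate is present, so OxaD is inactive.
Required activator KosC is absent, so *sovZ* is not transcribed.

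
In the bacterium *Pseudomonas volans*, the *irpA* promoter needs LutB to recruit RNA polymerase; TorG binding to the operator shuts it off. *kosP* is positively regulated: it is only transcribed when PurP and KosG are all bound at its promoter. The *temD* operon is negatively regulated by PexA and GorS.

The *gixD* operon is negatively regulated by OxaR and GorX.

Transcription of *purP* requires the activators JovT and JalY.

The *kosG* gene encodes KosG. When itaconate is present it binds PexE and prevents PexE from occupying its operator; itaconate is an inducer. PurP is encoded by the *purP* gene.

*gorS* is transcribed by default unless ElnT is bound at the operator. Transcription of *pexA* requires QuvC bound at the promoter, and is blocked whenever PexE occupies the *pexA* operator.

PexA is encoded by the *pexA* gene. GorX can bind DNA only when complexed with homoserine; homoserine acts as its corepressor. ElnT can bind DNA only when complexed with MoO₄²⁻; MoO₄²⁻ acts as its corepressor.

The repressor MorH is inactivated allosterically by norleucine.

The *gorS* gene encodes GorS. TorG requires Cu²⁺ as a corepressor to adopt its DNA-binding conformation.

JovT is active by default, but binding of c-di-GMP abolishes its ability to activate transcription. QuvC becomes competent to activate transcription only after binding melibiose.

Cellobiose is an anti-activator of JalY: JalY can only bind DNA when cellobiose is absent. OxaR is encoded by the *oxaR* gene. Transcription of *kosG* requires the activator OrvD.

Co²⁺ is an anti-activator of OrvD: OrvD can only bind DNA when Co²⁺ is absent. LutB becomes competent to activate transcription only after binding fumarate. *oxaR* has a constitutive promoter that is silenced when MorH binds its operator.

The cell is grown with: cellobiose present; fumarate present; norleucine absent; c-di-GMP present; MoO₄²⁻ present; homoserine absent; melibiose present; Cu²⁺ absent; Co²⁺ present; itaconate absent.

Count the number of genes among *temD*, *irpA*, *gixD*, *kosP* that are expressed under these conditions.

3

Itaconate is absent, so PexE is active.
Melibiose is present, so QuvC is active.
With repressor PexE bound, *pexA* is not transcribed.
So PexA is not produced.
MoO₄²⁻ is present, so ElnT is active.
With repressor ElnT bound, *gorS* is not transcribed.
So GorS is not produced.
With no repressor bound, *temD* is transcribed.
→ *temD* is ON.
Cu²⁺ is absent, so TorG is inactive.
Fumarate is present, so LutB is active.
No repressor is bound and LutB is active, so *irpA* is transcribed.
→ *irpA* is ON.
Norleucine is absent, so MorH is active.
With repressor MorH bound, *oxaR* is not transcribed.
So OxaR is not produced.
Homoserine is absent, so GorX is inactive.
With no repressor bound, *gixD* is transcribed.
→ *gixD* is ON.
c-di-GMP is present, so JovT is inactive.
Cellobiose is present, so JalY is inactive.
Required activator JovT is absent, so *purP* is not transcribed.
So PurP is not produced.
Co²⁺ is present, so OrvD is inactive.
Required activator OrvD is absent, so *kosG* is not transcribed.
So KosG is not produced.
Required activator PurP is absent, so *kosP* is not transcribed.
→ *kosP* is OFF.
3 of the 4 genes are transcribed.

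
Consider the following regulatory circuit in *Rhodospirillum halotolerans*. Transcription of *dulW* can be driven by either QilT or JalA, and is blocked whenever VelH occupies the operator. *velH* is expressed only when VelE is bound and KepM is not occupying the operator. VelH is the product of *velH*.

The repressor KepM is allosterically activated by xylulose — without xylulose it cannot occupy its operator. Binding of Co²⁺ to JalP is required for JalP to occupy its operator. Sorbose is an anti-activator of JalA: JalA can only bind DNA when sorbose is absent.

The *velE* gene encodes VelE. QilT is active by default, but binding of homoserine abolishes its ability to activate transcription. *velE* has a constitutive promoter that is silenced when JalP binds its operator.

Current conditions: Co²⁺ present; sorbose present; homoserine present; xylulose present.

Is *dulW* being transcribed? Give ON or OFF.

Homoserine is present, so QilT is inactive.
Co²⁺ is present, so JalP is active.
With repressor JalP bound, *velE* is not transcribed.
So VelE is not produced.
Xylulose is present, so KepM is active.
With repressor KepM bound, *velH* is not transcribed.
So VelH is not produced.
Sorbose is present, so JalA is inactive.
No activator is available at the *dulW* promoter, so *dulW* is not transcribed.

OFF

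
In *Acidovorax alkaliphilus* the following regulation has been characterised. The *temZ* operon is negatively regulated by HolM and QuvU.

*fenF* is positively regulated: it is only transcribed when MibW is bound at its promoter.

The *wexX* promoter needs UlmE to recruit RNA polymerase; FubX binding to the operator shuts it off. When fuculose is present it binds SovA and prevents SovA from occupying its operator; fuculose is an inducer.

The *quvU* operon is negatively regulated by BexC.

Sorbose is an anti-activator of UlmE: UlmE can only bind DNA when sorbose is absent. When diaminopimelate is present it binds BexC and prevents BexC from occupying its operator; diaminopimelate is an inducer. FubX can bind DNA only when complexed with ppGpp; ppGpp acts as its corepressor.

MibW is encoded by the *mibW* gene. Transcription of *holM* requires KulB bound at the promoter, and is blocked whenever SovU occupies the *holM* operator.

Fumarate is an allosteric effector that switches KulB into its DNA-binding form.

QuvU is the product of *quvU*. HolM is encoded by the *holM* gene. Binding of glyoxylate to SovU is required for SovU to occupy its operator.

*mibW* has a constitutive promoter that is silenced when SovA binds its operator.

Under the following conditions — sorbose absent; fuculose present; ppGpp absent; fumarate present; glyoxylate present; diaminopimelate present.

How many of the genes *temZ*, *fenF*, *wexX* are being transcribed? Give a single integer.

2

Glyoxylate is present, so SovU is active.
Fumarate is present, so KulB is active.
With repressor SovU bound, *holM* is not transcribed.
So HolM is not produced.
Diaminopimelate is present, so BexC is inactive.
With no repressor bound, *quvU* is transcribed.
So QuvU is produced and active.
With repressor QuvU bound, *temZ* is not transcribed.
→ *temZ* is OFF.
Fuculose is present, so SovA is inactive.
With no repressor bound, *mibW* is transcribed.
So MibW is produced and active.
No repressor is bound and MibW is active, so *fenF* is transcribed.
→ *fenF* is ON.
Sorbose is absent, so UlmE is active.
ppGpp is absent, so FubX is inactive.
No repressor is bound and UlmE is active, so *wexX* is transcribed.
→ *wexX* is ON.
2 of the 3 genes are transcribed.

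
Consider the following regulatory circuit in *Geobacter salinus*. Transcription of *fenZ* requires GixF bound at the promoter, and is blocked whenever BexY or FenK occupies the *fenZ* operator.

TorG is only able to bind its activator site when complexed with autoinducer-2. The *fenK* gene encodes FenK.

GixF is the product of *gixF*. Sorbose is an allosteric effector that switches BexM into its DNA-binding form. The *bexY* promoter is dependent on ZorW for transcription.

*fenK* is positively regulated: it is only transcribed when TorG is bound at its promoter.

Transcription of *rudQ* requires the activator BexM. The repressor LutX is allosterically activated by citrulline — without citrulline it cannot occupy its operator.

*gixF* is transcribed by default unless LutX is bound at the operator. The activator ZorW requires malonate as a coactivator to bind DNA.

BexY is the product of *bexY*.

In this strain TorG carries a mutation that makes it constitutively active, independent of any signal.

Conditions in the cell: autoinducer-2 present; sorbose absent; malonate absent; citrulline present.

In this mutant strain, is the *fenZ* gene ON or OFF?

OFF

Citrulline is present, so LutX is active.
With repressor LutX bound, *gixF* is not transcribed.
So GixF is not produced.
Malonate is absent, so ZorW is inactive.
Required activator ZorW is absent, so *bexY* is not transcribed.
So BexY is not produced.
TorG is constitutively active in this strain.
No repressor is bound and TorG is active, so *fenK* is transcribed.
So FenK is produced and active.
With repressor FenK bound, *fenZ* is not transcribed.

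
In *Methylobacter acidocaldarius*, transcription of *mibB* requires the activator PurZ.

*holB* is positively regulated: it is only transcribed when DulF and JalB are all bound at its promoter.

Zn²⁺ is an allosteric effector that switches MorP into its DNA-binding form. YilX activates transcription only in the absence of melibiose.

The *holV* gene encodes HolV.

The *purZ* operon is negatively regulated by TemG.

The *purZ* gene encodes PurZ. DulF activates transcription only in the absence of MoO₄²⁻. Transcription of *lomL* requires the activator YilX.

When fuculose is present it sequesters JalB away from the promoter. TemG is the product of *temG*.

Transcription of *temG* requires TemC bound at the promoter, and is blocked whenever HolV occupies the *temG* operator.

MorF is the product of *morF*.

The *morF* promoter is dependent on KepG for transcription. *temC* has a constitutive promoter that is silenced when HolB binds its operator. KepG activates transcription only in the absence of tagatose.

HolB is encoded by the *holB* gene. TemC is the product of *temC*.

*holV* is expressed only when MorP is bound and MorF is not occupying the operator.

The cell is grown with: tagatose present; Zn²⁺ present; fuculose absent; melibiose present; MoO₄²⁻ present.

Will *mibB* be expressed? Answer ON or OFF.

Tagatose is present, so KepG is inactive.
Required activator KepG is absent, so *morF* is not transcribed.
So MorF is not produced.
Zn²⁺ is present, so MorP is active.
No repressor is bound and MorP is active, so *holV* is transcribed.
So HolV is produced and active.
MoO₄²⁻ is present, so DulF is inactive.
Fuculose is absent, so JalB is active.
Required activator DulF is absent, so *holB* is not transcribed.
So HolB is not produced.
With no repressor bound, *temC* is transcribed.
So TemC is produced and active.
With repressor HolV bound, *temG* is not transcribed.
So TemG is not produced.
With no repressor bound, *purZ* is transcribed.
So PurZ is produced and active.
No repressor is bound and PurZ is active, so *mibB* is transcribed.

ON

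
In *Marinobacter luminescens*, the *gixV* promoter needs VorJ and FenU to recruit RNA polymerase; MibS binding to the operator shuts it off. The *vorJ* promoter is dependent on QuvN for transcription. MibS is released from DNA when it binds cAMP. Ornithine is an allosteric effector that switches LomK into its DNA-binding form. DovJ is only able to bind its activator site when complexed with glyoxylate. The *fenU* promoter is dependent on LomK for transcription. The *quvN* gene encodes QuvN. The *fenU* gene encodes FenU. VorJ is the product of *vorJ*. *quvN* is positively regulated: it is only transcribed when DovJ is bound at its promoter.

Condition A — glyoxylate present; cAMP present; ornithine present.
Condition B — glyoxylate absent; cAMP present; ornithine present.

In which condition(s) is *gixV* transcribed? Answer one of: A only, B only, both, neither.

A only

Condition A:
Glyoxylate is present, so DovJ is active.
No repressor is bound and DovJ is active, so *quvN* is transcribed.
So QuvN is produced and active.
No repressor is bound and QuvN is active, so *vorJ* is transcribed.
So VorJ is produced and active.
cAMP is present, so MibS is inactive.
Ornithine is present, so LomK is active.
No repressor is bound and LomK is active, so *fenU* is transcribed.
So FenU is produced and active.
No repressor is bound and VorJ and FenU are active, so *gixV* is transcribed.
→ *gixV* is ON in A.
Condition B:
Glyoxylate is absent, so DovJ is inactive.
Required activator DovJ is absent, so *quvN* is not transcribed.
So QuvN is not produced.
Required activator QuvN is absent, so *vorJ* is not transcribed.
So VorJ is not produced.
cAMP is present, so MibS is inactive.
Ornithine is present, so LomK is active.
No repressor is bound and LomK is active, so *fenU* is transcribed.
So FenU is produced and active.
Required activator VorJ is absent, so *gixV* is not transcribed.
→ *gixV* is OFF in B.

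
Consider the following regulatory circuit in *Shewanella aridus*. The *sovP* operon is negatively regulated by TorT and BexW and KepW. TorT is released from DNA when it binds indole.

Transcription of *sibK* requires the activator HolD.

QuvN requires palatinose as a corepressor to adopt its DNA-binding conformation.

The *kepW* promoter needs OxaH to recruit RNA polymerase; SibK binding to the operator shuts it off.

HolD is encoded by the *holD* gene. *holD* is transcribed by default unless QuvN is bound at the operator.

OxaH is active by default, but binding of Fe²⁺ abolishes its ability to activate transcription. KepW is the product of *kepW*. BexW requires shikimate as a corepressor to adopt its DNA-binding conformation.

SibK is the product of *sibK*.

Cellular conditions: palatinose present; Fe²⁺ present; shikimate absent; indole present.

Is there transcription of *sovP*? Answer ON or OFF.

ON

Indole is present, so TorT is inactive.
Shikimate is absent, so BexW is inactive.
Fe²⁺ is present, so OxaH is inactive.
Palatinose is present, so QuvN is active.
With repressor QuvN bound, *holD* is not transcribed.
So HolD is not produced.
Required activator HolD is absent, so *sibK* is not transcribed.
So SibK is not produced.
Required activator OxaH is absent, so *kepW* is not transcribed.
So KepW is not produced.
With no repressor bound, *sovP* is transcribed.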